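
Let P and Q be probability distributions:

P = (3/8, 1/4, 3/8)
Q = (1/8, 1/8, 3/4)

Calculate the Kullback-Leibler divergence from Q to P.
D(P||Q) = Σ P(i) log₂(P(i)/Q(i))
  i=0: (3/8) × log₂((3/8)/(1/8)) = (3/8) × log₂(3) = 0.5944
  i=1: (1/4) × log₂((1/4)/(1/8)) = (1/4) × log₂(2) = 0.2500
  i=2: (3/8) × log₂((3/8)/(3/4)) = (3/8) × log₂(1/2) = -0.3750
D(P||Q) = 0.5944 + 0.2500 - 0.3750
  = 0.4694 bits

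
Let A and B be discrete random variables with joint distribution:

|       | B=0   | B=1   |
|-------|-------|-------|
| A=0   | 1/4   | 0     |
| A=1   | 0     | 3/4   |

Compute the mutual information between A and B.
Marginal P(A) (row sums):
  P(A=0) = 1/4 + 0 = 1/4
  P(A=1) = 0 + 3/4 = 3/4
Marginal P(B) (column sums):
  P(B=0) = 1/4 + 0 = 1/4
  P(B=1) = 0 + 3/4 = 3/4

H(A) = -[(1/4)·log₂(1/4) + (3/4)·log₂(3/4)]
  = 0.5000 + 0.3113
  = 0.8113 bits
H(B) = -[(1/4)·log₂(1/4) + (3/4)·log₂(3/4)]
  = 0.5000 + 0.3113
  = 0.8113 bits
H(A,B) = -[(1/4)·log₂(1/4) + (3/4)·log₂(3/4)]
  = 0.5000 + 0.3113
  = 0.8113 bits

I(A;B) = H(A) + H(B) - H(A,B)
  = 0.8113 + 0.8113 - 0.8113
  = 0.8113 bits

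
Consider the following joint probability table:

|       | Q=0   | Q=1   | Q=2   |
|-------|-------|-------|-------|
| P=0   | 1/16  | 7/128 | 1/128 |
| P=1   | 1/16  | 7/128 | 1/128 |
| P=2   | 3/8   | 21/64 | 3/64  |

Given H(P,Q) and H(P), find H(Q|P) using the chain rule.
From the chain rule: H(P,Q) = H(P) + H(Q|P)
Therefore: H(Q|P) = H(P,Q) - H(P)

H(P,Q) = -[(1/16)·log₂(1/16) + (7/128)·log₂(7/128) + (1/128)·log₂(1/128) + (1/16)·log₂(1/16) + (7/128)·log₂(7/128) + (1/128)·log₂(1/128) + (3/8)·log₂(3/8) + (21/64)·log₂(21/64) + (3/64)·log₂(3/64)]
  = 0.2500 + 0.2293 + 0.0547 + 0.2500 + 0.2293 + 0.0547 + 0.5306 + 0.5275 + 0.2070
  = 2.3331 bits
Marginal P(P) (row sums):
  P(P=0) = 1/16 + 7/128 + 1/128 = 1/8
  P(P=1) = 1/16 + 7/128 + 1/128 = 1/8
  P(P=2) = 3/8 + 21/64 + 3/64 = 3/4
H(P) = -[(1/8)·log₂(1/8) + (1/8)·log₂(1/8) + (3/4)·log₂(3/4)]
  = 0.3750 + 0.3750 + 0.3113
  = 1.0613 bits

H(Q|P) = 2.3331 - 1.0613 = 1.2718 bits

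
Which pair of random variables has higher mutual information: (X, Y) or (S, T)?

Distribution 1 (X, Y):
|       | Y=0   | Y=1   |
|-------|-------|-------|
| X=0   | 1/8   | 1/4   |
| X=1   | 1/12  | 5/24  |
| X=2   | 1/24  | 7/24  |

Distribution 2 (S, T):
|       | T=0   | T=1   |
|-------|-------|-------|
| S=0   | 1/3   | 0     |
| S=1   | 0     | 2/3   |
Distribution 1 (X, Y):
Marginal P(X) (row sums):
  P(X=0) = 1/8 + 1/4 = 3/8
  P(X=1) = 1/12 + 5/24 = 7/24
  P(X=2) = 1/24 + 7/24 = 1/3
Marginal P(Y) (column sums):
  P(Y=0) = 1/8 + 1/12 + 1/24 = 1/4
  P(Y=1) = 1/4 + 5/24 + 7/24 = 3/4

H(X) = -[(3/8)·log₂(3/8) + (7/24)·log₂(7/24) + (1/3)·log₂(1/3)]
  = 0.5306 + 0.5185 + 0.5283
  = 1.5774 bits
H(Y) = -[(1/4)·log₂(1/4) + (3/4)·log₂(3/4)]
  = 0.5000 + 0.3113
  = 0.8113 bits
H(X,Y) = -[(1/8)·log₂(1/8) + (1/4)·log₂(1/4) + (1/12)·log₂(1/12) + (5/24)·log₂(5/24) + (1/24)·log₂(1/24) + (7/24)·log₂(7/24)]
  = 0.3750 + 0.5000 + 0.2987 + 0.4715 + 0.1910 + 0.5185
  = 2.3547 bits

I(X;Y) = H(X) + H(Y) - H(X,Y)
  = 1.5774 + 0.8113 - 2.3547
  = 0.0340 bits

Distribution 2 (S, T):
Marginal P(S) (row sums):
  P(S=0) = 1/3 + 0 = 1/3
  P(S=1) = 0 + 2/3 = 2/3
Marginal P(T) (column sums):
  P(T=0) = 1/3 + 0 = 1/3
  P(T=1) = 0 + 2/3 = 2/3

H(S) = -[(1/3)·log₂(1/3) + (2/3)·log₂(2/3)]
  = 0.5283 + 0.3900
  = 0.9183 bits
H(T) = -[(1/3)·log₂(1/3) + (2/3)·log₂(2/3)]
  = 0.5283 + 0.3900
  = 0.9183 bits
H(S,T) = -[(1/3)·log₂(1/3) + (2/3)·log₂(2/3)]
  = 0.5283 + 0.3900
  = 0.9183 bits

I(S;T) = H(S) + H(T) - H(S,T)
  = 0.9183 + 0.9183 - 0.9183
  = 0.9183 bits

I(S;T) = 0.9183 bits > I(X;Y) = 0.0340 bits, so (S, T) has the higher mutual information (stronger dependence).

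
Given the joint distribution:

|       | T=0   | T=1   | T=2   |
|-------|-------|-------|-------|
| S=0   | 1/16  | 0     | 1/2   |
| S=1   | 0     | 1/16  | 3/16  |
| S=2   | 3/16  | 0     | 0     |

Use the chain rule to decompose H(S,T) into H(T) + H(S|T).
By the chain rule: H(S,T) = H(T) + H(S|T)

Marginal P(T) (column sums):
  P(T=0) = 1/16 + 0 + 3/16 = 1/4
  P(T=1) = 0 + 1/16 + 0 = 1/16
  P(T=2) = 1/2 + 3/16 + 0 = 11/16
H(T) = -[(1/4)·log₂(1/4) + (1/16)·log₂(1/16) + (11/16)·log₂(11/16)]
  = 0.5000 + 0.2500 + 0.3716
  = 1.1216 bits
H(S|T) = -Σ P(S,T)·log₂ P(S|T), where P(S|T) = P(S,T) / P(T)
  (cells with P(S,T) = 0 contribute 0)
  (S=0,T=0): P(S|T) = (1/16)/(1/4) = 1/4;  -(1/16)·log₂(1/4) = 0.1250
  (S=0,T=2): P(S|T) = (1/2)/(11/16) = 8/11;  -(1/2)·log₂(8/11) = 0.2297
  (S=1,T=1): P(S|T) = (1/16)/(1/16) = 1;  -(1/16)·log₂(1) = 0.0000
  (S=1,T=2): P(S|T) = (3/16)/(11/16) = 3/11;  -(3/16)·log₂(3/11) = 0.3515
  (S=2,T=0): P(S|T) = (3/16)/(1/4) = 3/4;  -(3/16)·log₂(3/4) = 0.0778
H(S|T) = 0.1250 + 0.2297 + 0.0000 + 0.3515 + 0.0778
  = 0.7840 bits

H(S,T) = H(T) + H(S|T) = 1.1216 + 0.7840 = 1.9056 bits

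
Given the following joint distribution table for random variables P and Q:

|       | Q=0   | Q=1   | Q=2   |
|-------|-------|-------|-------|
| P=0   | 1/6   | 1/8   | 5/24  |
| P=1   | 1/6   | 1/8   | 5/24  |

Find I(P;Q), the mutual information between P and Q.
Marginal P(P) (row sums):
  P(P=0) = 1/6 + 1/8 + 5/24 = 1/2
  P(P=1) = 1/6 + 1/8 + 5/24 = 1/2
Marginal P(Q) (column sums):
  P(Q=0) = 1/6 + 1/6 = 1/3
  P(Q=1) = 1/8 + 1/8 = 1/4
  P(Q=2) = 5/24 + 5/24 = 5/12

H(P) = -[(1/2)·log₂(1/2) + (1/2)·log₂(1/2)]
  = 0.5000 + 0.5000
  = 1.0000 bits
H(Q) = -[(1/3)·log₂(1/3) + (1/4)·log₂(1/4) + (5/12)·log₂(5/12)]
  = 0.5283 + 0.5000 + 0.5263
  = 1.5546 bits
H(P,Q) = -[(1/6)·log₂(1/6) + (1/8)·log₂(1/8) + (5/24)·log₂(5/24) + (1/6)·log₂(1/6) + (1/8)·log₂(1/8) + (5/24)·log₂(5/24)]
  = 0.4308 + 0.3750 + 0.4715 + 0.4308 + 0.3750 + 0.4715
  = 2.5546 bits

I(P;Q) = H(P) + H(Q) - H(P,Q)
  = 1.0000 + 1.5546 - 2.5546
  = 0.0000 bits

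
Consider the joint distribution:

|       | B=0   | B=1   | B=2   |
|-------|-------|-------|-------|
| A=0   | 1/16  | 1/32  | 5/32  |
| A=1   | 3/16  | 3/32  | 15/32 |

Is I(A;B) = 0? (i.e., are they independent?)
Marginal P(A) (row sums):
  P(A=0) = 1/16 + 1/32 + 5/32 = 1/4
  P(A=1) = 3/16 + 3/32 + 15/32 = 3/4
Marginal P(B) (column sums):
  P(B=0) = 1/16 + 3/16 = 1/4
  P(B=1) = 1/32 + 3/32 = 1/8
  P(B=2) = 5/32 + 15/32 = 5/8

A and B are independent iff P(A=i,B=j) = P(A=i)·P(B=j) for every cell.
  P(A=0)·P(B=0) = 1/4 × 1/4 = 1/16 = P(A=0,B=0) ✓
  P(A=0)·P(B=1) = 1/4 × 1/8 = 1/32 = P(A=0,B=1) ✓
  P(A=0)·P(B=2) = 1/4 × 5/8 = 5/32 = P(A=0,B=2) ✓
  P(A=1)·P(B=0) = 3/4 × 1/4 = 3/16 = P(A=1,B=0) ✓
  P(A=1)·P(B=1) = 3/4 × 1/8 = 3/32 = P(A=1,B=1) ✓
  P(A=1)·P(B=2) = 3/4 × 5/8 = 15/32 = P(A=1,B=2) ✓

Yes, A and B are independent: every cell factors, so I(A;B) = 0 bits.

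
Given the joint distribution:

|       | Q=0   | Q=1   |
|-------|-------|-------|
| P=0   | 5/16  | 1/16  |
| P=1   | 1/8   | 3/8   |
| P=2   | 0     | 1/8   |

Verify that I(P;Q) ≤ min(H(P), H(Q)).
Marginal P(P) (row sums):
  P(P=0) = 5/16 + 1/16 = 3/8
  P(P=1) = 1/8 + 3/8 = 1/2
  P(P=2) = 0 + 1/8 = 1/8
Marginal P(Q) (column sums):
  P(Q=0) = 5/16 + 1/8 + 0 = 7/16
  P(Q=1) = 1/16 + 3/8 + 1/8 = 9/16

H(P) = -[(3/8)·log₂(3/8) + (1/2)·log₂(1/2) + (1/8)·log₂(1/8)]
  = 0.5306 + 0.5000 + 0.3750
  = 1.4056 bits
H(Q) = -[(7/16)·log₂(7/16) + (9/16)·log₂(9/16)]
  = 0.5218 + 0.4669
  = 0.9887 bits
H(P,Q) = -[(5/16)·log₂(5/16) + (1/16)·log₂(1/16) + (1/8)·log₂(1/8) + (3/8)·log₂(3/8) + (1/8)·log₂(1/8)]
  = 0.5244 + 0.2500 + 0.3750 + 0.5306 + 0.3750
  = 2.0550 bits

I(P;Q) = H(P) + H(Q) - H(P,Q)
  = 1.4056 + 0.9887 - 2.0550
  = 0.3393 bits

min(H(P), H(Q)) = min(1.4056, 0.9887) = 0.9887 bits
Since 0.3393 ≤ 0.9887, the bound is satisfied ✓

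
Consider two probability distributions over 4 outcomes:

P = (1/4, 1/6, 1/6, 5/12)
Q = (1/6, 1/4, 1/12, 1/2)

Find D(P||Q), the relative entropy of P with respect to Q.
D(P||Q) = Σ P(i) log₂(P(i)/Q(i))
  i=0: (1/4) × log₂((1/4)/(1/6)) = (1/4) × log₂(3/2) = 0.1462
  i=1: (1/6) × log₂((1/6)/(1/4)) = (1/6) × log₂(2/3) = -0.0975
  i=2: (1/6) × log₂((1/6)/(1/12)) = (1/6) × log₂(2) = 0.1667
  i=3: (5/12) × log₂((5/12)/(1/2)) = (5/12) × log₂(5/6) = -0.1096
D(P||Q) = 0.1462 - 0.0975 + 0.1667 - 0.1096
  = 0.1058 bits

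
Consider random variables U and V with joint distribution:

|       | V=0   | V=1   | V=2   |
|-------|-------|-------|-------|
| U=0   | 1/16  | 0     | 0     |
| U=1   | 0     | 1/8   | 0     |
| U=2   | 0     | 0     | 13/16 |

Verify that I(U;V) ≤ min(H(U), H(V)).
Marginal P(U) (row sums):
  P(U=0) = 1/16 + 0 + 0 = 1/16
  P(U=1) = 0 + 1/8 + 0 = 1/8
  P(U=2) = 0 + 0 + 13/16 = 13/16
Marginal P(V) (column sums):
  P(V=0) = 1/16 + 0 + 0 = 1/16
  P(V=1) = 0 + 1/8 + 0 = 1/8
  P(V=2) = 0 + 0 + 13/16 = 13/16

H(U) = -[(1/16)·log₂(1/16) + (1/8)·log₂(1/8) + (13/16)·log₂(13/16)]
  = 0.2500 + 0.3750 + 0.2434
  = 0.8684 bits
H(V) = -[(1/16)·log₂(1/16) + (1/8)·log₂(1/8) + (13/16)·log₂(13/16)]
  = 0.2500 + 0.3750 + 0.2434
  = 0.8684 bits
H(U,V) = -[(1/16)·log₂(1/16) + (1/8)·log₂(1/8) + (13/16)·log₂(13/16)]
  = 0.2500 + 0.3750 + 0.2434
  = 0.8684 bits

I(U;V) = H(U) + H(V) - H(U,V)
  = 0.8684 + 0.8684 - 0.8684
  = 0.8684 bits

min(H(U), H(V)) = min(0.8684, 0.8684) = 0.8684 bits
Since 0.8684 ≤ 0.8684, the bound is satisfied ✓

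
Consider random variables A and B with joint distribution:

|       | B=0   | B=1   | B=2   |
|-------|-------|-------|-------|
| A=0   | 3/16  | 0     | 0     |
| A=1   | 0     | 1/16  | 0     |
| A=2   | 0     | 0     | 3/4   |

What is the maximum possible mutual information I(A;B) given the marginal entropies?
The upper bound on mutual information is I(A;B) ≤ min(H(A), H(B)).

Marginal P(A) (row sums):
  P(A=0) = 3/16 + 0 + 0 = 3/16
  P(A=1) = 0 + 1/16 + 0 = 1/16
  P(A=2) = 0 + 0 + 3/4 = 3/4
Marginal P(B) (column sums):
  P(B=0) = 3/16 + 0 + 0 = 3/16
  P(B=1) = 0 + 1/16 + 0 = 1/16
  P(B=2) = 0 + 0 + 3/4 = 3/4

H(A) = -[(3/16)·log₂(3/16) + (1/16)·log₂(1/16) + (3/4)·log₂(3/4)]
  = 0.4528 + 0.2500 + 0.3113
  = 1.0141 bits
H(B) = -[(3/16)·log₂(3/16) + (1/16)·log₂(1/16) + (3/4)·log₂(3/4)]
  = 0.4528 + 0.2500 + 0.3113
  = 1.0141 bits

Maximum possible I(A;B) = min(1.0141, 1.0141) = 1.0141 bits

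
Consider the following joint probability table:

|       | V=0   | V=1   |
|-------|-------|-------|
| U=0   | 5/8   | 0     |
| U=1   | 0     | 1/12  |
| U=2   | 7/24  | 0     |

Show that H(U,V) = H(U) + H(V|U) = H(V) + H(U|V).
Marginal P(U) (row sums):
  P(U=0) = 5/8 + 0 = 5/8
  P(U=1) = 0 + 1/12 = 1/12
  P(U=2) = 7/24 + 0 = 7/24
Marginal P(V) (column sums):
  P(V=0) = 5/8 + 0 + 7/24 = 11/12
  P(V=1) = 0 + 1/12 + 0 = 1/12

Decomposition 1: H(U) + H(V|U)
H(U) = -[(5/8)·log₂(5/8) + (1/12)·log₂(1/12) + (7/24)·log₂(7/24)]
  = 0.4238 + 0.2987 + 0.5185
  = 1.2410 bits
H(V|U) = -Σ P(U,V)·log₂ P(V|U), where P(V|U) = P(U,V) / P(U)
  (cells with P(U,V) = 0 contribute 0)
  (U=0,V=0): P(V|U) = (5/8)/(5/8) = 1;  -(5/8)·log₂(1) = 0.0000
  (U=1,V=1): P(V|U) = (1/12)/(1/12) = 1;  -(1/12)·log₂(1) = 0.0000
  (U=2,V=0): P(V|U) = (7/24)/(7/24) = 1;  -(7/24)·log₂(1) = 0.0000
H(V|U) = 0.0000 + 0.0000 + 0.0000
  = 0.0000 bits
H(U) + H(V|U) = 1.2410 + 0.0000 = 1.2410 bits

Decomposition 2: H(V) + H(U|V)
H(V) = -[(11/12)·log₂(11/12) + (1/12)·log₂(1/12)]
  = 0.1151 + 0.2987
  = 0.4138 bits
H(U|V) = -Σ P(U,V)·log₂ P(U|V), where P(U|V) = P(U,V) / P(V)
  (cells with P(U,V) = 0 contribute 0)
  (U=0,V=0): P(U|V) = (5/8)/(11/12) = 15/22;  -(5/8)·log₂(15/22) = 0.3453
  (U=1,V=1): P(U|V) = (1/12)/(1/12) = 1;  -(1/12)·log₂(1) = 0.0000
  (U=2,V=0): P(U|V) = (7/24)/(11/12) = 7/22;  -(7/24)·log₂(7/22) = 0.4819
H(U|V) = 0.3453 + 0.0000 + 0.4819
  = 0.8272 bits
H(V) + H(U|V) = 0.4138 + 0.8272 = 1.2410 bits

Direct computation of the joint entropy:
H(U,V) = -[(5/8)·log₂(5/8) + (1/12)·log₂(1/12) + (7/24)·log₂(7/24)]
  = 0.4238 + 0.2987 + 0.5185
  = 1.2410 bits

All three agree: H(U,V) = 1.2410 bits ✓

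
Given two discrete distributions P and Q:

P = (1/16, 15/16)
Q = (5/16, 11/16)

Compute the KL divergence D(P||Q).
D(P||Q) = Σ P(i) log₂(P(i)/Q(i))
  i=0: (1/16) × log₂((1/16)/(5/16)) = (1/16) × log₂(1/5) = -0.1451
  i=1: (15/16) × log₂((15/16)/(11/16)) = (15/16) × log₂(15/11) = 0.4195
D(P||Q) = -0.1451 + 0.4195
  = 0.2744 bits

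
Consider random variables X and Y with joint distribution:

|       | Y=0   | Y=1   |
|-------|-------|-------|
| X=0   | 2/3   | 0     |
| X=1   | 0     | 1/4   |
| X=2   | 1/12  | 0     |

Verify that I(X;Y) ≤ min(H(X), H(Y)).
Marginal P(X) (row sums):
  P(X=0) = 2/3 + 0 = 2/3
  P(X=1) = 0 + 1/4 = 1/4
  P(X=2) = 1/12 + 0 = 1/12
Marginal P(Y) (column sums):
  P(Y=0) = 2/3 + 0 + 1/12 = 3/4
  P(Y=1) = 0 + 1/4 + 0 = 1/4

H(X) = -[(2/3)·log₂(2/3) + (1/4)·log₂(1/4) + (1/12)·log₂(1/12)]
  = 0.3900 + 0.5000 + 0.2987
  = 1.1887 bits
H(Y) = -[(3/4)·log₂(3/4) + (1/4)·log₂(1/4)]
  = 0.3113 + 0.5000
  = 0.8113 bits
H(X,Y) = -[(2/3)·log₂(2/3) + (1/4)·log₂(1/4) + (1/12)·log₂(1/12)]
  = 0.3900 + 0.5000 + 0.2987
  = 1.1887 bits

I(X;Y) = H(X) + H(Y) - H(X,Y)
  = 1.1887 + 0.8113 - 1.1887
  = 0.8113 bits

min(H(X), H(Y)) = min(1.1887, 0.8113) = 0.8113 bits
Since 0.8113 ≤ 0.8113, the bound is satisfied ✓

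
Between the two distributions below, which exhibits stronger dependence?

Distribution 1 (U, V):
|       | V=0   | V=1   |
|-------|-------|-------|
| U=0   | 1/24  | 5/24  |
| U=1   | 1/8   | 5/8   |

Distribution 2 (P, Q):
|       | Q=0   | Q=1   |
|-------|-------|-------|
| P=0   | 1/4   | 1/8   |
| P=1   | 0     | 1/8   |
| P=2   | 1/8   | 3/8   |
Distribution 1 (U, V):
Marginal P(U) (row sums):
  P(U=0) = 1/24 + 5/24 = 1/4
  P(U=1) = 1/8 + 5/8 = 3/4
Marginal P(V) (column sums):
  P(V=0) = 1/24 + 1/8 = 1/6
  P(V=1) = 5/24 + 5/8 = 5/6

H(U) = -[(1/4)·log₂(1/4) + (3/4)·log₂(3/4)]
  = 0.5000 + 0.3113
  = 0.8113 bits
H(V) = -[(1/6)·log₂(1/6) + (5/6)·log₂(5/6)]
  = 0.4308 + 0.2192
  = 0.6500 bits
H(U,V) = -[(1/24)·log₂(1/24) + (5/24)·log₂(5/24) + (1/8)·log₂(1/8) + (5/8)·log₂(5/8)]
  = 0.1910 + 0.4715 + 0.3750 + 0.4238
  = 1.4613 bits

I(U;V) = H(U) + H(V) - H(U,V)
  = 0.8113 + 0.6500 - 1.4613
  = 0.0000 bits

Distribution 2 (P, Q):
Marginal P(P) (row sums):
  P(P=0) = 1/4 + 1/8 = 3/8
  P(P=1) = 0 + 1/8 = 1/8
  P(P=2) = 1/8 + 3/8 = 1/2
Marginal P(Q) (column sums):
  P(Q=0) = 1/4 + 0 + 1/8 = 3/8
  P(Q=1) = 1/8 + 1/8 + 3/8 = 5/8

H(P) = -[(3/8)·log₂(3/8) + (1/8)·log₂(1/8) + (1/2)·log₂(1/2)]
  = 0.5306 + 0.3750 + 0.5000
  = 1.4056 bits
H(Q) = -[(3/8)·log₂(3/8) + (5/8)·log₂(5/8)]
  = 0.5306 + 0.4238
  = 0.9544 bits
H(P,Q) = -[(1/4)·log₂(1/4) + (1/8)·log₂(1/8) + (1/8)·log₂(1/8) + (1/8)·log₂(1/8) + (3/8)·log₂(3/8)]
  = 0.5000 + 0.3750 + 0.3750 + 0.3750 + 0.5306
  = 2.1556 bits

I(P;Q) = H(P) + H(Q) - H(P,Q)
  = 1.4056 + 0.9544 - 2.1556
  = 0.2044 bits

I(P;Q) = 0.2044 bits > I(U;V) = 0.0000 bits, so (P, Q) has the higher mutual information (stronger dependence).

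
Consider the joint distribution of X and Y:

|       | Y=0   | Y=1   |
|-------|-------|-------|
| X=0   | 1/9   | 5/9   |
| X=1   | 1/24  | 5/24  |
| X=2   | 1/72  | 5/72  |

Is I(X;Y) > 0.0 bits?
Marginal P(X) (row sums):
  P(X=0) = 1/9 + 5/9 = 2/3
  P(X=1) = 1/24 + 5/24 = 1/4
  P(X=2) = 1/72 + 5/72 = 1/12
Marginal P(Y) (column sums):
  P(Y=0) = 1/9 + 1/24 + 1/72 = 1/6
  P(Y=1) = 5/9 + 5/24 + 5/72 = 5/6

H(X) = -[(2/3)·log₂(2/3) + (1/4)·log₂(1/4) + (1/12)·log₂(1/12)]
  = 0.3900 + 0.5000 + 0.2987
  = 1.1887 bits
H(Y) = -[(1/6)·log₂(1/6) + (5/6)·log₂(5/6)]
  = 0.4308 + 0.2192
  = 0.6500 bits
H(X,Y) = -[(1/9)·log₂(1/9) + (5/9)·log₂(5/9) + (1/24)·log₂(1/24) + (5/24)·log₂(5/24) + (1/72)·log₂(1/72) + (5/72)·log₂(5/72)]
  = 0.3522 + 0.4711 + 0.1910 + 0.4715 + 0.0857 + 0.2672
  = 1.8387 bits

I(X;Y) = H(X) + H(Y) - H(X,Y)
  = 1.1887 + 0.6500 - 1.8387
  = 0.0000 bits

No. I(X;Y) = 0.0000 bits, which is ≤ 0.0 bits.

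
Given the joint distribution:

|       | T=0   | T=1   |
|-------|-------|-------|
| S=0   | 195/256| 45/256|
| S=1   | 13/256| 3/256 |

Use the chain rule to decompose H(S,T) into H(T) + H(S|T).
By the chain rule: H(S,T) = H(T) + H(S|T)

Marginal P(T) (column sums):
  P(T=0) = 195/256 + 13/256 = 13/16
  P(T=1) = 45/256 + 3/256 = 3/16
H(T) = -[(13/16)·log₂(13/16) + (3/16)·log₂(3/16)]
  = 0.2434 + 0.4528
  = 0.6962 bits
H(S|T) = -Σ P(S,T)·log₂ P(S|T), where P(S|T) = P(S,T) / P(T)
  (S=0,T=0): P(S|T) = (195/256)/(13/16) = 15/16;  -(195/256)·log₂(15/16) = 0.0709
  (S=0,T=1): P(S|T) = (45/256)/(3/16) = 15/16;  -(45/256)·log₂(15/16) = 0.0164
  (S=1,T=0): P(S|T) = (13/256)/(13/16) = 1/16;  -(13/256)·log₂(1/16) = 0.2031
  (S=1,T=1): P(S|T) = (3/256)/(3/16) = 1/16;  -(3/256)·log₂(1/16) = 0.0469
H(S|T) = 0.0709 + 0.0164 + 0.2031 + 0.0469
  = 0.3373 bits

H(S,T) = H(T) + H(S|T) = 0.6962 + 0.3373 = 1.0335 bits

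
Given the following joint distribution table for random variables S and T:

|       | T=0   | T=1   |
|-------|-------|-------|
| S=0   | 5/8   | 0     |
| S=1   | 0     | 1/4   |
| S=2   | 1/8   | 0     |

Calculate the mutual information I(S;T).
Marginal P(S) (row sums):
  P(S=0) = 5/8 + 0 = 5/8
  P(S=1) = 0 + 1/4 = 1/4
  P(S=2) = 1/8 + 0 = 1/8
Marginal P(T) (column sums):
  P(T=0) = 5/8 + 0 + 1/8 = 3/4
  P(T=1) = 0 + 1/4 + 0 = 1/4

H(S) = -[(5/8)·log₂(5/8) + (1/4)·log₂(1/4) + (1/8)·log₂(1/8)]
  = 0.4238 + 0.5000 + 0.3750
  = 1.2988 bits
H(T) = -[(3/4)·log₂(3/4) + (1/4)·log₂(1/4)]
  = 0.3113 + 0.5000
  = 0.8113 bits
H(S,T) = -[(5/8)·log₂(5/8) + (1/4)·log₂(1/4) + (1/8)·log₂(1/8)]
  = 0.4238 + 0.5000 + 0.3750
  = 1.2988 bits

I(S;T) = H(S) + H(T) - H(S,T)
  = 1.2988 + 0.8113 - 1.2988
  = 0.8113 bits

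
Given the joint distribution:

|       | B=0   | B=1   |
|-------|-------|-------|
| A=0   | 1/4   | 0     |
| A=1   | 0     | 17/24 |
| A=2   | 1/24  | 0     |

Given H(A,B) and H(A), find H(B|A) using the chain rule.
From the chain rule: H(A,B) = H(A) + H(B|A)
Therefore: H(B|A) = H(A,B) - H(A)

H(A,B) = -[(1/4)·log₂(1/4) + (17/24)·log₂(17/24) + (1/24)·log₂(1/24)]
  = 0.5000 + 0.3524 + 0.1910
  = 1.0434 bits
Marginal P(A) (row sums):
  P(A=0) = 1/4 + 0 = 1/4
  P(A=1) = 0 + 17/24 = 17/24
  P(A=2) = 1/24 + 0 = 1/24
H(A) = -[(1/4)·log₂(1/4) + (17/24)·log₂(17/24) + (1/24)·log₂(1/24)]
  = 0.5000 + 0.3524 + 0.1910
  = 1.0434 bits

H(B|A) = 1.0434 - 1.0434 = 0.0000 bits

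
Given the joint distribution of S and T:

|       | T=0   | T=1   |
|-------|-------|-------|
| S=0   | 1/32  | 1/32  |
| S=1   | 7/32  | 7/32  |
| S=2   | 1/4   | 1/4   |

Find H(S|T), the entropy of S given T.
Marginal P(T) (column sums):
  P(T=0) = 1/32 + 7/32 + 1/4 = 1/2
  P(T=1) = 1/32 + 7/32 + 1/4 = 1/2

H(S|T) = -Σ P(S,T)·log₂ P(S|T), where P(S|T) = P(S,T) / P(T)
  (S=0,T=0): P(S|T) = (1/32)/(1/2) = 1/16;  -(1/32)·log₂(1/16) = 0.1250
  (S=0,T=1): P(S|T) = (1/32)/(1/2) = 1/16;  -(1/32)·log₂(1/16) = 0.1250
  (S=1,T=0): P(S|T) = (7/32)/(1/2) = 7/16;  -(7/32)·log₂(7/16) = 0.2609
  (S=1,T=1): P(S|T) = (7/32)/(1/2) = 7/16;  -(7/32)·log₂(7/16) = 0.2609
  (S=2,T=0): P(S|T) = (1/4)/(1/2) = 1/2;  -(1/4)·log₂(1/2) = 0.2500
  (S=2,T=1): P(S|T) = (1/4)/(1/2) = 1/2;  -(1/4)·log₂(1/2) = 0.2500
H(S|T) = 0.1250 + 0.1250 + 0.2609 + 0.2609 + 0.2500 + 0.2500
  = 1.2718 bits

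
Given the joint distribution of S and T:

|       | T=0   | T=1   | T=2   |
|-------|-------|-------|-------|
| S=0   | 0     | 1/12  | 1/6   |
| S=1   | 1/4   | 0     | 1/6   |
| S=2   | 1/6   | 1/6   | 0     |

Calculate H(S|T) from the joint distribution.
Marginal P(T) (column sums):
  P(T=0) = 0 + 1/4 + 1/6 = 5/12
  P(T=1) = 1/12 + 0 + 1/6 = 1/4
  P(T=2) = 1/6 + 1/6 + 0 = 1/3

H(S|T) = -Σ P(S,T)·log₂ P(S|T), where P(S|T) = P(S,T) / P(T)
  (cells with P(S,T) = 0 contribute 0)
  (S=0,T=1): P(S|T) = (1/12)/(1/4) = 1/3;  -(1/12)·log₂(1/3) = 0.1321
  (S=0,T=2): P(S|T) = (1/6)/(1/3) = 1/2;  -(1/6)·log₂(1/2) = 0.1667
  (S=1,T=0): P(S|T) = (1/4)/(5/12) = 3/5;  -(1/4)·log₂(3/5) = 0.1842
  (S=1,T=2): P(S|T) = (1/6)/(1/3) = 1/2;  -(1/6)·log₂(1/2) = 0.1667
  (S=2,T=0): P(S|T) = (1/6)/(5/12) = 2/5;  -(1/6)·log₂(2/5) = 0.2203
  (S=2,T=1): P(S|T) = (1/6)/(1/4) = 2/3;  -(1/6)·log₂(2/3) = 0.0975
H(S|T) = 0.1321 + 0.1667 + 0.1842 + 0.1667 + 0.2203 + 0.0975
  = 0.9675 bits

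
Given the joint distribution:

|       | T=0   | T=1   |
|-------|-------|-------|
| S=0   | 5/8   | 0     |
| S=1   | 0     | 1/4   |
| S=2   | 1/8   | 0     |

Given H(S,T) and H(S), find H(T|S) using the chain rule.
From the chain rule: H(S,T) = H(S) + H(T|S)
Therefore: H(T|S) = H(S,T) - H(S)

H(S,T) = -[(5/8)·log₂(5/8) + (1/4)·log₂(1/4) + (1/8)·log₂(1/8)]
  = 0.4238 + 0.5000 + 0.3750
  = 1.2988 bits
Marginal P(S) (row sums):
  P(S=0) = 5/8 + 0 = 5/8
  P(S=1) = 0 + 1/4 = 1/4
  P(S=2) = 1/8 + 0 = 1/8
H(S) = -[(5/8)·log₂(5/8) + (1/4)·log₂(1/4) + (1/8)·log₂(1/8)]
  = 0.4238 + 0.5000 + 0.3750
  = 1.2988 bits

H(T|S) = 1.2988 - 1.2988 = 0.0000 bits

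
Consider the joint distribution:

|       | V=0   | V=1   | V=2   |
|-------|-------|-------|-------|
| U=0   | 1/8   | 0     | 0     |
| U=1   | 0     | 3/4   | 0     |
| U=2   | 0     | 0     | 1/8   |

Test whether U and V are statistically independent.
Marginal P(U) (row sums):
  P(U=0) = 1/8 + 0 + 0 = 1/8
  P(U=1) = 0 + 3/4 + 0 = 3/4
  P(U=2) = 0 + 0 + 1/8 = 1/8
Marginal P(V) (column sums):
  P(V=0) = 1/8 + 0 + 0 = 1/8
  P(V=1) = 0 + 3/4 + 0 = 3/4
  P(V=2) = 0 + 0 + 1/8 = 1/8

U and V are independent iff P(U=i,V=j) = P(U=i)·P(V=j) for every cell.
  P(U=0)·P(V=0) = 1/8 × 1/8 = 1/64, but P(U=0,V=0) = 1/8 ✗

No, U and V are not independent. Quantitatively, I(U;V) > 0:

H(U) = -[(1/8)·log₂(1/8) + (3/4)·log₂(3/4) + (1/8)·log₂(1/8)]
  = 0.3750 + 0.3113 + 0.3750
  = 1.0613 bits
H(V) = -[(1/8)·log₂(1/8) + (3/4)·log₂(3/4) + (1/8)·log₂(1/8)]
  = 0.3750 + 0.3113 + 0.3750
  = 1.0613 bits
H(U,V) = -[(1/8)·log₂(1/8) + (3/4)·log₂(3/4) + (1/8)·log₂(1/8)]
  = 0.3750 + 0.3113 + 0.3750
  = 1.0613 bits
I(U;V) = H(U) + H(V) - H(U,V) = 1.0613 + 1.0613 - 1.0613 = 1.0613 bits > 0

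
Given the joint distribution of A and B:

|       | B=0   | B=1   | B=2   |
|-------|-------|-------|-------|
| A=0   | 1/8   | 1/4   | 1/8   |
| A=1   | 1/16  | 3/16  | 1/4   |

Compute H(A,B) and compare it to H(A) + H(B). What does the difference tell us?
Marginal P(A) (row sums):
  P(A=0) = 1/8 + 1/4 + 1/8 = 1/2
  P(A=1) = 1/16 + 3/16 + 1/4 = 1/2
Marginal P(B) (column sums):
  P(B=0) = 1/8 + 1/16 = 3/16
  P(B=1) = 1/4 + 3/16 = 7/16
  P(B=2) = 1/8 + 1/4 = 3/8

H(A,B) = -[(1/8)·log₂(1/8) + (1/4)·log₂(1/4) + (1/8)·log₂(1/8) + (1/16)·log₂(1/16) + (3/16)·log₂(3/16) + (1/4)·log₂(1/4)]
  = 0.3750 + 0.5000 + 0.3750 + 0.2500 + 0.4528 + 0.5000
  = 2.4528 bits
H(A) = -[(1/2)·log₂(1/2) + (1/2)·log₂(1/2)]
  = 0.5000 + 0.5000
  = 1.0000 bits
H(B) = -[(3/16)·log₂(3/16) + (7/16)·log₂(7/16) + (3/8)·log₂(3/8)]
  = 0.4528 + 0.5218 + 0.5306
  = 1.5052 bits

H(A) + H(B) = 1.0000 + 1.5052 = 2.5052 bits
Difference: H(A) + H(B) - H(A,B) = 2.5052 - 2.4528 = 0.0524 bits = I(A;B)

The difference is the mutual information; it is positive here, so A and B are dependent (knowing one reduces uncertainty about the other by 0.0524 bits).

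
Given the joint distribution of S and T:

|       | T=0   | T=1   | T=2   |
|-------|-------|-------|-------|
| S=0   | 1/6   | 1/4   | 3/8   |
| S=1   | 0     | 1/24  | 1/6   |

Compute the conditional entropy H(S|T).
Marginal P(T) (column sums):
  P(T=0) = 1/6 + 0 = 1/6
  P(T=1) = 1/4 + 1/24 = 7/24
  P(T=2) = 3/8 + 1/6 = 13/24

H(S|T) = -Σ P(S,T)·log₂ P(S|T), where P(S|T) = P(S,T) / P(T)
  (cells with P(S,T) = 0 contribute 0)
  (S=0,T=0): P(S|T) = (1/6)/(1/6) = 1;  -(1/6)·log₂(1) = 0.0000
  (S=0,T=1): P(S|T) = (1/4)/(7/24) = 6/7;  -(1/4)·log₂(6/7) = 0.0556
  (S=0,T=2): P(S|T) = (3/8)/(13/24) = 9/13;  -(3/8)·log₂(9/13) = 0.1989
  (S=1,T=1): P(S|T) = (1/24)/(7/24) = 1/7;  -(1/24)·log₂(1/7) = 0.1170
  (S=1,T=2): P(S|T) = (1/6)/(13/24) = 4/13;  -(1/6)·log₂(4/13) = 0.2834
H(S|T) = 0.0000 + 0.0556 + 0.1989 + 0.1170 + 0.2834
  = 0.6549 bits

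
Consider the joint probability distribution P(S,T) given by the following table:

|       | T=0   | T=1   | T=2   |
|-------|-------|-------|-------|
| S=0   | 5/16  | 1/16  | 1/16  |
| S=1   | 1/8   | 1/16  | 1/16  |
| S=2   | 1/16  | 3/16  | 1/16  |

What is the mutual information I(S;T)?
Marginal P(S) (row sums):
  P(S=0) = 5/16 + 1/16 + 1/16 = 7/16
  P(S=1) = 1/8 + 1/16 + 1/16 = 1/4
  P(S=2) = 1/16 + 3/16 + 1/16 = 5/16
Marginal P(T) (column sums):
  P(T=0) = 5/16 + 1/8 + 1/16 = 1/2
  P(T=1) = 1/16 + 1/16 + 3/16 = 5/16
  P(T=2) = 1/16 + 1/16 + 1/16 = 3/16

H(S) = -[(7/16)·log₂(7/16) + (1/4)·log₂(1/4) + (5/16)·log₂(5/16)]
  = 0.5218 + 0.5000 + 0.5244
  = 1.5462 bits
H(T) = -[(1/2)·log₂(1/2) + (5/16)·log₂(5/16) + (3/16)·log₂(3/16)]
  = 0.5000 + 0.5244 + 0.4528
  = 1.4772 bits
H(S,T) = -[(5/16)·log₂(5/16) + (1/16)·log₂(1/16) + (1/16)·log₂(1/16) + (1/8)·log₂(1/8) + (1/16)·log₂(1/16) + (1/16)·log₂(1/16) + (1/16)·log₂(1/16) + (3/16)·log₂(3/16) + (1/16)·log₂(1/16)]
  = 0.5244 + 0.2500 + 0.2500 + 0.3750 + 0.2500 + 0.2500 + 0.2500 + 0.4528 + 0.2500
  = 2.8522 bits

I(S;T) = H(S) + H(T) - H(S,T)
  = 1.5462 + 1.4772 - 2.8522
  = 0.1712 bits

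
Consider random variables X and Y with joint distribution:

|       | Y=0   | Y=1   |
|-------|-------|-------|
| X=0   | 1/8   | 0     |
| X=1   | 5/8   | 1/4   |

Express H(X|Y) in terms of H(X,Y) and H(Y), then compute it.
H(X|Y) = H(X,Y) - H(Y)

Marginal P(Y) (column sums):
  P(Y=0) = 1/8 + 5/8 = 3/4
  P(Y=1) = 0 + 1/4 = 1/4

H(X,Y) = -[(1/8)·log₂(1/8) + (5/8)·log₂(5/8) + (1/4)·log₂(1/4)]
  = 0.3750 + 0.4238 + 0.5000
  = 1.2988 bits
H(Y) = -[(3/4)·log₂(3/4) + (1/4)·log₂(1/4)]
  = 0.3113 + 0.5000
  = 0.8113 bits

H(X|Y) = 1.2988 - 0.8113 = 0.4875 bits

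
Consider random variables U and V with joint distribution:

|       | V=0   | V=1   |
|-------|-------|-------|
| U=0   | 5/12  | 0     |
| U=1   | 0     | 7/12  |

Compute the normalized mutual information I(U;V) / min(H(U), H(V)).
Marginal P(U) (row sums):
  P(U=0) = 5/12 + 0 = 5/12
  P(U=1) = 0 + 7/12 = 7/12
Marginal P(V) (column sums):
  P(V=0) = 5/12 + 0 = 5/12
  P(V=1) = 0 + 7/12 = 7/12

H(U) = -[(5/12)·log₂(5/12) + (7/12)·log₂(7/12)]
  = 0.5263 + 0.4536
  = 0.9799 bits
H(V) = -[(5/12)·log₂(5/12) + (7/12)·log₂(7/12)]
  = 0.5263 + 0.4536
  = 0.9799 bits
H(U,V) = -[(5/12)·log₂(5/12) + (7/12)·log₂(7/12)]
  = 0.5263 + 0.4536
  = 0.9799 bits

I(U;V) = H(U) + H(V) - H(U,V)
  = 0.9799 + 0.9799 - 0.9799
  = 0.9799 bits

min(H(U), H(V)) = min(0.9799, 0.9799) = 0.9799 bits
Normalized MI = 0.9799 / 0.9799 = 1.0000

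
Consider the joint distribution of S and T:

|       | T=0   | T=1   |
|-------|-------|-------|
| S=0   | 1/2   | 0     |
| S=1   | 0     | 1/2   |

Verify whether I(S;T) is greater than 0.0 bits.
Marginal P(S) (row sums):
  P(S=0) = 1/2 + 0 = 1/2
  P(S=1) = 0 + 1/2 = 1/2
Marginal P(T) (column sums):
  P(T=0) = 1/2 + 0 = 1/2
  P(T=1) = 0 + 1/2 = 1/2

H(S) = -[(1/2)·log₂(1/2) + (1/2)·log₂(1/2)]
  = 0.5000 + 0.5000
  = 1.0000 bits
H(T) = -[(1/2)·log₂(1/2) + (1/2)·log₂(1/2)]
  = 0.5000 + 0.5000
  = 1.0000 bits
H(S,T) = -[(1/2)·log₂(1/2) + (1/2)·log₂(1/2)]
  = 0.5000 + 0.5000
  = 1.0000 bits

I(S;T) = H(S) + H(T) - H(S,T)
  = 1.0000 + 1.0000 - 1.0000
  = 1.0000 bits

Yes. I(S;T) = 1.0000 bits, which is > 0.0 bits.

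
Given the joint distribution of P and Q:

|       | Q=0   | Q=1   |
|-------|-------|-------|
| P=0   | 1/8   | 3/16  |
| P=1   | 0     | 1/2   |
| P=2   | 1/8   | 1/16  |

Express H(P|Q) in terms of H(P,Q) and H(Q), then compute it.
H(P|Q) = H(P,Q) - H(Q)

Marginal P(Q) (column sums):
  P(Q=0) = 1/8 + 0 + 1/8 = 1/4
  P(Q=1) = 3/16 + 1/2 + 1/16 = 3/4

H(P,Q) = -[(1/8)·log₂(1/8) + (3/16)·log₂(3/16) + (1/2)·log₂(1/2) + (1/8)·log₂(1/8) + (1/16)·log₂(1/16)]
  = 0.3750 + 0.4528 + 0.5000 + 0.3750 + 0.2500
  = 1.9528 bits
H(Q) = -[(1/4)·log₂(1/4) + (3/4)·log₂(3/4)]
  = 0.5000 + 0.3113
  = 0.8113 bits

H(P|Q) = 1.9528 - 0.8113 = 1.1415 bits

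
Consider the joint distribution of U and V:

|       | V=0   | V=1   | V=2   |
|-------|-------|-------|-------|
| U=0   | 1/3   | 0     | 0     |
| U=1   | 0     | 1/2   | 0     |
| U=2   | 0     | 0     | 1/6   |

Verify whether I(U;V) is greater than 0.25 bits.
Marginal P(U) (row sums):
  P(U=0) = 1/3 + 0 + 0 = 1/3
  P(U=1) = 0 + 1/2 + 0 = 1/2
  P(U=2) = 0 + 0 + 1/6 = 1/6
Marginal P(V) (column sums):
  P(V=0) = 1/3 + 0 + 0 = 1/3
  P(V=1) = 0 + 1/2 + 0 = 1/2
  P(V=2) = 0 + 0 + 1/6 = 1/6

H(U) = -[(1/3)·log₂(1/3) + (1/2)·log₂(1/2) + (1/6)·log₂(1/6)]
  = 0.5283 + 0.5000 + 0.4308
  = 1.4591 bits
H(V) = -[(1/3)·log₂(1/3) + (1/2)·log₂(1/2) + (1/6)·log₂(1/6)]
  = 0.5283 + 0.5000 + 0.4308
  = 1.4591 bits
H(U,V) = -[(1/3)·log₂(1/3) + (1/2)·log₂(1/2) + (1/6)·log₂(1/6)]
  = 0.5283 + 0.5000 + 0.4308
  = 1.4591 bits

I(U;V) = H(U) + H(V) - H(U,V)
  = 1.4591 + 1.4591 - 1.4591
  = 1.4591 bits

Yes. I(U;V) = 1.4591 bits, which is > 0.25 bits.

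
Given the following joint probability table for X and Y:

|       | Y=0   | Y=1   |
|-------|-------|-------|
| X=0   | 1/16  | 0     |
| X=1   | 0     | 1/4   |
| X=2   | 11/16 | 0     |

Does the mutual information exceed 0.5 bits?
Marginal P(X) (row sums):
  P(X=0) = 1/16 + 0 = 1/16
  P(X=1) = 0 + 1/4 = 1/4
  P(X=2) = 11/16 + 0 = 11/16
Marginal P(Y) (column sums):
  P(Y=0) = 1/16 + 0 + 11/16 = 3/4
  P(Y=1) = 0 + 1/4 + 0 = 1/4

H(X) = -[(1/16)·log₂(1/16) + (1/4)·log₂(1/4) + (11/16)·log₂(11/16)]
  = 0.2500 + 0.5000 + 0.3716
  = 1.1216 bits
H(Y) = -[(3/4)·log₂(3/4) + (1/4)·log₂(1/4)]
  = 0.3113 + 0.5000
  = 0.8113 bits
H(X,Y) = -[(1/16)·log₂(1/16) + (1/4)·log₂(1/4) + (11/16)·log₂(11/16)]
  = 0.2500 + 0.5000 + 0.3716
  = 1.1216 bits

I(X;Y) = H(X) + H(Y) - H(X,Y)
  = 1.1216 + 0.8113 - 1.1216
  = 0.8113 bits

Yes. I(X;Y) = 0.8113 bits, which is > 0.5 bits.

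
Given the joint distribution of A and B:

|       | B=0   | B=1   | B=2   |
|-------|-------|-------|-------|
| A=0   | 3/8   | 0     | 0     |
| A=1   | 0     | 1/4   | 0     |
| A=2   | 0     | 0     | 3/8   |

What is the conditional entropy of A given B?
Marginal P(B) (column sums):
  P(B=0) = 3/8 + 0 + 0 = 3/8
  P(B=1) = 0 + 1/4 + 0 = 1/4
  P(B=2) = 0 + 0 + 3/8 = 3/8

H(A|B) = -Σ P(A,B)·log₂ P(A|B), where P(A|B) = P(A,B) / P(B)
  (cells with P(A,B) = 0 contribute 0)
  (A=0,B=0): P(A|B) = (3/8)/(3/8) = 1;  -(3/8)·log₂(1) = 0.0000
  (A=1,B=1): P(A|B) = (1/4)/(1/4) = 1;  -(1/4)·log₂(1) = 0.0000
  (A=2,B=2): P(A|B) = (3/8)/(3/8) = 1;  -(3/8)·log₂(1) = 0.0000
H(A|B) = 0.0000 + 0.0000 + 0.0000
  = 0.0000 bits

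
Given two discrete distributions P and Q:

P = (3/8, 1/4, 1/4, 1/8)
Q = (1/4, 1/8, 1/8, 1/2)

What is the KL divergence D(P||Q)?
D(P||Q) = Σ P(i) log₂(P(i)/Q(i))
  i=0: (3/8) × log₂((3/8)/(1/4)) = (3/8) × log₂(3/2) = 0.2194
  i=1: (1/4) × log₂((1/4)/(1/8)) = (1/4) × log₂(2) = 0.2500
  i=2: (1/4) × log₂((1/4)/(1/8)) = (1/4) × log₂(2) = 0.2500
  i=3: (1/8) × log₂((1/8)/(1/2)) = (1/8) × log₂(1/4) = -0.2500
D(P||Q) = 0.2194 + 0.2500 + 0.2500 - 0.2500
  = 0.4694 bits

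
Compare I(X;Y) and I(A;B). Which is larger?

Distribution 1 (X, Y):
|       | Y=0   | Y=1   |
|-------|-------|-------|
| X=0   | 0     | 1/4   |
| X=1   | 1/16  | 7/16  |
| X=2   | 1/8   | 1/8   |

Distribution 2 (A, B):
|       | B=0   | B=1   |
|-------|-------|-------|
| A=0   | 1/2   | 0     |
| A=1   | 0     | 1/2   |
Distribution 1 (X, Y):
Marginal P(X) (row sums):
  P(X=0) = 0 + 1/4 = 1/4
  P(X=1) = 1/16 + 7/16 = 1/2
  P(X=2) = 1/8 + 1/8 = 1/4
Marginal P(Y) (column sums):
  P(Y=0) = 0 + 1/16 + 1/8 = 3/16
  P(Y=1) = 1/4 + 7/16 + 1/8 = 13/16

H(X) = -[(1/4)·log₂(1/4) + (1/2)·log₂(1/2) + (1/4)·log₂(1/4)]
  = 0.5000 + 0.5000 + 0.5000
  = 1.5000 bits
H(Y) = -[(3/16)·log₂(3/16) + (13/16)·log₂(13/16)]
  = 0.4528 + 0.2434
  = 0.6962 bits
H(X,Y) = -[(1/4)·log₂(1/4) + (1/16)·log₂(1/16) + (7/16)·log₂(7/16) + (1/8)·log₂(1/8) + (1/8)·log₂(1/8)]
  = 0.5000 + 0.2500 + 0.5218 + 0.3750 + 0.3750
  = 2.0218 bits

I(X;Y) = H(X) + H(Y) - H(X,Y)
  = 1.5000 + 0.6962 - 2.0218
  = 0.1744 bits

Distribution 2 (A, B):
Marginal P(A) (row sums):
  P(A=0) = 1/2 + 0 = 1/2
  P(A=1) = 0 + 1/2 = 1/2
Marginal P(B) (column sums):
  P(B=0) = 1/2 + 0 = 1/2
  P(B=1) = 0 + 1/2 = 1/2

H(A) = -[(1/2)·log₂(1/2) + (1/2)·log₂(1/2)]
  = 0.5000 + 0.5000
  = 1.0000 bits
H(B) = -[(1/2)·log₂(1/2) + (1/2)·log₂(1/2)]
  = 0.5000 + 0.5000
  = 1.0000 bits
H(A,B) = -[(1/2)·log₂(1/2) + (1/2)·log₂(1/2)]
  = 0.5000 + 0.5000
  = 1.0000 bits

I(A;B) = H(A) + H(B) - H(A,B)
  = 1.0000 + 1.0000 - 1.0000
  = 1.0000 bits

I(A;B) = 1.0000 bits > I(X;Y) = 0.1744 bits, so (A, B) has the higher mutual information (stronger dependence).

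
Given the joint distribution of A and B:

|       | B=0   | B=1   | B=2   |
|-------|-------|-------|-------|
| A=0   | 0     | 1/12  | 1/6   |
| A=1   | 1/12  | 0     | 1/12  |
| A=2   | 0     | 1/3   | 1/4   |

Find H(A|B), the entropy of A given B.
Marginal P(B) (column sums):
  P(B=0) = 0 + 1/12 + 0 = 1/12
  P(B=1) = 1/12 + 0 + 1/3 = 5/12
  P(B=2) = 1/6 + 1/12 + 1/4 = 1/2

H(A|B) = -Σ P(A,B)·log₂ P(A|B), where P(A|B) = P(A,B) / P(B)
  (cells with P(A,B) = 0 contribute 0)
  (A=0,B=1): P(A|B) = (1/12)/(5/12) = 1/5;  -(1/12)·log₂(1/5) = 0.1935
  (A=0,B=2): P(A|B) = (1/6)/(1/2) = 1/3;  -(1/6)·log₂(1/3) = 0.2642
  (A=1,B=0): P(A|B) = (1/12)/(1/12) = 1;  -(1/12)·log₂(1) = 0.0000
  (A=1,B=2): P(A|B) = (1/12)/(1/2) = 1/6;  -(1/12)·log₂(1/6) = 0.2154
  (A=2,B=1): P(A|B) = (1/3)/(5/12) = 4/5;  -(1/3)·log₂(4/5) = 0.1073
  (A=2,B=2): P(A|B) = (1/4)/(1/2) = 1/2;  -(1/4)·log₂(1/2) = 0.2500
H(A|B) = 0.1935 + 0.2642 + 0.0000 + 0.2154 + 0.1073 + 0.2500
  = 1.0304 bits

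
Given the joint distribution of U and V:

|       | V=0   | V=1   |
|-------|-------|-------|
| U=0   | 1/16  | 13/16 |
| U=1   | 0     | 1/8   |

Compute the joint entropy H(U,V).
H(U,V) = -Σ P(U,V) log₂ P(U,V), summed over the non-zero cells:
H(U,V) = -[(1/16)·log₂(1/16) + (13/16)·log₂(13/16) + (1/8)·log₂(1/8)]
  = 0.2500 + 0.2434 + 0.3750
  = 0.8684 bits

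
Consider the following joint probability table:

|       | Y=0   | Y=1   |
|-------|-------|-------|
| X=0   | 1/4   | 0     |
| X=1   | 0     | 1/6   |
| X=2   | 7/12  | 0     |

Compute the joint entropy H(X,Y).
H(X,Y) = -Σ P(X,Y) log₂ P(X,Y), summed over the non-zero cells:
H(X,Y) = -[(1/4)·log₂(1/4) + (1/6)·log₂(1/6) + (7/12)·log₂(7/12)]
  = 0.5000 + 0.4308 + 0.4536
  = 1.3844 bits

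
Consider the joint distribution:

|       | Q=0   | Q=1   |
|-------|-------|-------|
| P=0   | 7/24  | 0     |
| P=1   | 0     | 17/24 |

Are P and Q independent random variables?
Marginal P(P) (row sums):
  P(P=0) = 7/24 + 0 = 7/24
  P(P=1) = 0 + 17/24 = 17/24
Marginal P(Q) (column sums):
  P(Q=0) = 7/24 + 0 = 7/24
  P(Q=1) = 0 + 17/24 = 17/24

P and Q are independent iff P(P=i,Q=j) = P(P=i)·P(Q=j) for every cell.
  P(P=0)·P(Q=0) = 7/24 × 7/24 = 49/576, but P(P=0,Q=0) = 7/24 ✗

No, P and Q are not independent. Quantitatively, I(P;Q) > 0:

H(P) = -[(7/24)·log₂(7/24) + (17/24)·log₂(17/24)]
  = 0.5185 + 0.3524
  = 0.8709 bits
H(Q) = -[(7/24)·log₂(7/24) + (17/24)·log₂(17/24)]
  = 0.5185 + 0.3524
  = 0.8709 bits
H(P,Q) = -[(7/24)·log₂(7/24) + (17/24)·log₂(17/24)]
  = 0.5185 + 0.3524
  = 0.8709 bits
I(P;Q) = H(P) + H(Q) - H(P,Q) = 0.8709 + 0.8709 - 0.8709 = 0.8709 bits > 0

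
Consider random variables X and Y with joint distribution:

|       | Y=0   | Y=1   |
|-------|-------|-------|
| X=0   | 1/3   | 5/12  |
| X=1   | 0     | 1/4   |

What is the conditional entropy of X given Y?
Marginal P(Y) (column sums):
  P(Y=0) = 1/3 + 0 = 1/3
  P(Y=1) = 5/12 + 1/4 = 2/3

H(X|Y) = -Σ P(X,Y)·log₂ P(X|Y), where P(X|Y) = P(X,Y) / P(Y)
  (cells with P(X,Y) = 0 contribute 0)
  (X=0,Y=0): P(X|Y) = (1/3)/(1/3) = 1;  -(1/3)·log₂(1) = 0.0000
  (X=0,Y=1): P(X|Y) = (5/12)/(2/3) = 5/8;  -(5/12)·log₂(5/8) = 0.2825
  (X=1,Y=1): P(X|Y) = (1/4)/(2/3) = 3/8;  -(1/4)·log₂(3/8) = 0.3538
H(X|Y) = 0.0000 + 0.2825 + 0.3538
  = 0.6363 bits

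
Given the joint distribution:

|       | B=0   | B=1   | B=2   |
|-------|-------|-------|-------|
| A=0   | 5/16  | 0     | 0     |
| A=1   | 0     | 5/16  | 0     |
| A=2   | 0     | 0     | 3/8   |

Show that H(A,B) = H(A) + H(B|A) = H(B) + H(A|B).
Marginal P(A) (row sums):
  P(A=0) = 5/16 + 0 + 0 = 5/16
  P(A=1) = 0 + 5/16 + 0 = 5/16
  P(A=2) = 0 + 0 + 3/8 = 3/8
Marginal P(B) (column sums):
  P(B=0) = 5/16 + 0 + 0 = 5/16
  P(B=1) = 0 + 5/16 + 0 = 5/16
  P(B=2) = 0 + 0 + 3/8 = 3/8

Decomposition 1: H(A) + H(B|A)
H(A) = -[(5/16)·log₂(5/16) + (5/16)·log₂(5/16) + (3/8)·log₂(3/8)]
  = 0.5244 + 0.5244 + 0.5306
  = 1.5794 bits
H(B|A) = -Σ P(A,B)·log₂ P(B|A), where P(B|A) = P(A,B) / P(A)
  (cells with P(A,B) = 0 contribute 0)
  (A=0,B=0): P(B|A) = (5/16)/(5/16) = 1;  -(5/16)·log₂(1) = 0.0000
  (A=1,B=1): P(B|A) = (5/16)/(5/16) = 1;  -(5/16)·log₂(1) = 0.0000
  (A=2,B=2): P(B|A) = (3/8)/(3/8) = 1;  -(3/8)·log₂(1) = 0.0000
H(B|A) = 0.0000 + 0.0000 + 0.0000
  = 0.0000 bits
H(A) + H(B|A) = 1.5794 + 0.0000 = 1.5794 bits

Decomposition 2: H(B) + H(A|B)
H(B) = -[(5/16)·log₂(5/16) + (5/16)·log₂(5/16) + (3/8)·log₂(3/8)]
  = 0.5244 + 0.5244 + 0.5306
  = 1.5794 bits
H(A|B) = -Σ P(A,B)·log₂ P(A|B), where P(A|B) = P(A,B) / P(B)
  (cells with P(A,B) = 0 contribute 0)
  (A=0,B=0): P(A|B) = (5/16)/(5/16) = 1;  -(5/16)·log₂(1) = 0.0000
  (A=1,B=1): P(A|B) = (5/16)/(5/16) = 1;  -(5/16)·log₂(1) = 0.0000
  (A=2,B=2): P(A|B) = (3/8)/(3/8) = 1;  -(3/8)·log₂(1) = 0.0000
H(A|B) = 0.0000 + 0.0000 + 0.0000
  = 0.0000 bits
H(B) + H(A|B) = 1.5794 + 0.0000 = 1.5794 bits

Direct computation of the joint entropy:
H(A,B) = -[(5/16)·log₂(5/16) + (5/16)·log₂(5/16) + (3/8)·log₂(3/8)]
  = 0.5244 + 0.5244 + 0.5306
  = 1.5794 bits

All three agree: H(A,B) = 1.5794 bits ✓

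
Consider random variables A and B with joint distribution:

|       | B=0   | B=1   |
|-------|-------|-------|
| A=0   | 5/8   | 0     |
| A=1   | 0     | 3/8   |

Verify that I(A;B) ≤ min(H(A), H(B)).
Marginal P(A) (row sums):
  P(A=0) = 5/8 + 0 = 5/8
  P(A=1) = 0 + 3/8 = 3/8
Marginal P(B) (column sums):
  P(B=0) = 5/8 + 0 = 5/8
  P(B=1) = 0 + 3/8 = 3/8

H(A) = -[(5/8)·log₂(5/8) + (3/8)·log₂(3/8)]
  = 0.4238 + 0.5306
  = 0.9544 bits
H(B) = -[(5/8)·log₂(5/8) + (3/8)·log₂(3/8)]
  = 0.4238 + 0.5306
  = 0.9544 bits
H(A,B) = -[(5/8)·log₂(5/8) + (3/8)·log₂(3/8)]
  = 0.4238 + 0.5306
  = 0.9544 bits

I(A;B) = H(A) + H(B) - H(A,B)
  = 0.9544 + 0.9544 - 0.9544
  = 0.9544 bits

min(H(A), H(B)) = min(0.9544, 0.9544) = 0.9544 bits
Since 0.9544 ≤ 0.9544, the bound is satisfied ✓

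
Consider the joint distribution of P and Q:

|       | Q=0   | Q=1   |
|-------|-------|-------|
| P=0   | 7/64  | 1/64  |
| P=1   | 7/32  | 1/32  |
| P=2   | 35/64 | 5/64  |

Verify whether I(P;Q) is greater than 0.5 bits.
Marginal P(P) (row sums):
  P(P=0) = 7/64 + 1/64 = 1/8
  P(P=1) = 7/32 + 1/32 = 1/4
  P(P=2) = 35/64 + 5/64 = 5/8
Marginal P(Q) (column sums):
  P(Q=0) = 7/64 + 7/32 + 35/64 = 7/8
  P(Q=1) = 1/64 + 1/32 + 5/64 = 1/8

H(P) = -[(1/8)·log₂(1/8) + (1/4)·log₂(1/4) + (5/8)·log₂(5/8)]
  = 0.3750 + 0.5000 + 0.4238
  = 1.2988 bits
H(Q) = -[(7/8)·log₂(7/8) + (1/8)·log₂(1/8)]
  = 0.1686 + 0.3750
  = 0.5436 bits
H(P,Q) = -[(7/64)·log₂(7/64) + (1/64)·log₂(1/64) + (7/32)·log₂(7/32) + (1/32)·log₂(1/32) + (35/64)·log₂(35/64) + (5/64)·log₂(5/64)]
  = 0.3492 + 0.0938 + 0.4796 + 0.1563 + 0.4762 + 0.2873
  = 1.8424 bits

I(P;Q) = H(P) + H(Q) - H(P,Q)
  = 1.2988 + 0.5436 - 1.8424
  = 0.0000 bits

No. I(P;Q) = 0.0000 bits, which is ≤ 0.5 bits.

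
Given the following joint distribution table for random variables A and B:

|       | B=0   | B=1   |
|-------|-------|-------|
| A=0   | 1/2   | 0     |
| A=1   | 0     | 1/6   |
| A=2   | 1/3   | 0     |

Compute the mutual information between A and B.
Marginal P(A) (row sums):
  P(A=0) = 1/2 + 0 = 1/2
  P(A=1) = 0 + 1/6 = 1/6
  P(A=2) = 1/3 + 0 = 1/3
Marginal P(B) (column sums):
  P(B=0) = 1/2 + 0 + 1/3 = 5/6
  P(B=1) = 0 + 1/6 + 0 = 1/6

H(A) = -[(1/2)·log₂(1/2) + (1/6)·log₂(1/6) + (1/3)·log₂(1/3)]
  = 0.5000 + 0.4308 + 0.5283
  = 1.4591 bits
H(B) = -[(5/6)·log₂(5/6) + (1/6)·log₂(1/6)]
  = 0.2192 + 0.4308
  = 0.6500 bits
H(A,B) = -[(1/2)·log₂(1/2) + (1/6)·log₂(1/6) + (1/3)·log₂(1/3)]
  = 0.5000 + 0.4308 + 0.5283
  = 1.4591 bits

I(A;B) = H(A) + H(B) - H(A,B)
  = 1.4591 + 0.6500 - 1.4591
  = 0.6500 bits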